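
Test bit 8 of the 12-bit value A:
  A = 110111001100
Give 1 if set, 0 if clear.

Bit 8 is the 9th from the right.
  110111001100
     ^
That bit is 1.

Answer: 1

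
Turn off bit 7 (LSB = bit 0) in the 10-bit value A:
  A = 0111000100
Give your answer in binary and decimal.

Mask = ~(1 << 7) = 1101111111
Bit 7 of A is 1, so AND-ing with the mask clears it to 0.
  0111000100
& 1101111111
------------
  0101000100

Answer: 0101000100 (324)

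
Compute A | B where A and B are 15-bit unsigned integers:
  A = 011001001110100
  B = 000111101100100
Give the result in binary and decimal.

Apply | to each column (1 where either bit is 1):
  011001001110100
| 000111101100100
-----------------
  011111101110100

Answer: 011111101110100 (16244)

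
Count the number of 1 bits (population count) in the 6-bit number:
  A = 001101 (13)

001101
1-bits at positions (from bit 0 = LSB): 0, 2, 3
Count = 3

Answer: 3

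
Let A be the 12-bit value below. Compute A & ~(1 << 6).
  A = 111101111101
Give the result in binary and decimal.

Mask = ~(1 << 6) = 111110111111
Bit 6 of A is 1, so AND-ing with the mask clears it to 0.
  111101111101
& 111110111111
--------------
  111100111101

Answer: 111100111101 (3901)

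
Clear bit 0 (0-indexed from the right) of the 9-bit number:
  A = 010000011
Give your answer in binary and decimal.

Mask = ~(1 << 0) = 111111110
Bit 0 of A is 1, so AND-ing with the mask clears it to 0.
  010000011
& 111111110
-----------
  010000010

Answer: 010000010 (130)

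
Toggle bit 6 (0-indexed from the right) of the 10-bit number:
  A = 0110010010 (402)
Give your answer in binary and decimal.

Mask = 1 << 6 = 0001000000
Bit 6 of A is 0; XOR with the mask flips it to 1.
  0110010010
^ 0001000000
------------
  0111010010

Answer: 0111010010 (466)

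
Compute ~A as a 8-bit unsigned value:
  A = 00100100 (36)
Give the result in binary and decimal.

Flip each bit (0->1, 1->0):
  00100100
  11011011

Answer: 11011011 (219)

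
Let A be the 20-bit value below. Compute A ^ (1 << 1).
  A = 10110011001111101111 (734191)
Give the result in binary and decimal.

Mask = 1 << 1 = 00000000000000000010
Bit 1 of A is 1; XOR with the mask flips it to 0.
  10110011001111101111
^ 00000000000000000010
----------------------
  10110011001111101101

Answer: 10110011001111101101 (734189)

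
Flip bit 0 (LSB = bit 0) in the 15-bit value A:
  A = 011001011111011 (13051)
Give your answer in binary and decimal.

Mask = 1 << 0 = 000000000000001
Bit 0 of A is 1; XOR with the mask flips it to 0.
  011001011111011
^ 000000000000001
-----------------
  011001011111010

Answer: 011001011111010 (13050)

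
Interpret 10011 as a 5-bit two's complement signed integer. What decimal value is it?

MSB is 1, so the value is negative. Find the magnitude:
1. Invert bits:  01100
2. Add 1:        01101  = 13
3. Apply sign:   -13

Answer: -13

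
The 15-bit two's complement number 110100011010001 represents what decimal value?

MSB is 1, so the value is negative. Find the magnitude:
1. Invert bits:  001011100101110
2. Add 1:        001011100101111  = 5935
3. Apply sign:   -5935

Answer: -5935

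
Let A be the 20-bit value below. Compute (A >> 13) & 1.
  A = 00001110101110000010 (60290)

Bit 13 is the 14th from the right.
  00001110101110000010
        ^
That bit is 1.

Answer: 1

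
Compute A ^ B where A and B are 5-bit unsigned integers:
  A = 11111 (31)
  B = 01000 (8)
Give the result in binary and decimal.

Apply ^ to each column (1 where bits differ):
  11111
^ 01000
-------
  10111

Answer: 10111 (23)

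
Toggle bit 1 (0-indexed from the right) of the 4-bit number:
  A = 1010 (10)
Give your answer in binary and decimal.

Mask = 1 << 1 = 0010
Bit 1 of A is 1; XOR with the mask flips it to 0.
  1010
^ 0010
------
  1000

Answer: 1000 (8)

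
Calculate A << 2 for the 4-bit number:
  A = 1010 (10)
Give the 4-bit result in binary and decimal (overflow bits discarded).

Shift left by 2: drop the top 2 bit(s), append 2 zero(s) on the right.
  1010  ->  discard [10], keep [10], append 00
= 1000

Answer: 1000 (8)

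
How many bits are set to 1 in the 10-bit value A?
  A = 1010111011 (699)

1010111011
1-bits at positions (from bit 0 = LSB): 0, 1, 3, 4, 5, 7, 9
Count = 7

Answer: 7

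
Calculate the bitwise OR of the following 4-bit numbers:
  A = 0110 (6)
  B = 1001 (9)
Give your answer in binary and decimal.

Apply | to each column (1 where either bit is 1):
  0110
| 1001
------
  1111

Answer: 1111 (15)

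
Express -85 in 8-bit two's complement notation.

1. Binary of +85:  01010101
2. Invert bits:     10101010
3. Add 1:           10101011

Answer: 10101011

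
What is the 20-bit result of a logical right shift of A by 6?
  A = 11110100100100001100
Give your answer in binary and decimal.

Logical shift right by 6: drop the bottom 6 bit(s), prepend 6 zero(s) on the left.
  11110100100100001100  ->  keep [11110100100100], discard [001100], prepend 000000
= 00000011110100100100

Answer: 00000011110100100100 (15652)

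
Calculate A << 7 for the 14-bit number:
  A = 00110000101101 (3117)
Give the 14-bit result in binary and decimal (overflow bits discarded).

Shift left by 7: drop the top 7 bit(s), append 7 zero(s) on the right.
  00110000101101  ->  discard [0011000], keep [0101101], append 0000000
= 01011010000000

Answer: 01011010000000 (5760)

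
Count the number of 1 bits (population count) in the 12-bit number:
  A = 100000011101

100000011101
1-bits at positions (from bit 0 = LSB): 0, 2, 3, 4, 11
Count = 5

Answer: 5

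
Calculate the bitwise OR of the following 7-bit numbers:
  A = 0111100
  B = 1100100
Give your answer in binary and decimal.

Apply | to each column (1 where either bit is 1):
  0111100
| 1100100
---------
  1111100

Answer: 1111100 (124)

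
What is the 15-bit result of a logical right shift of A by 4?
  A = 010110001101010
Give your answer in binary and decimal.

Logical shift right by 4: drop the bottom 4 bit(s), prepend 4 zero(s) on the left.
  010110001101010  ->  keep [01011000110], discard [1010], prepend 0000
= 000001011000110

Answer: 000001011000110 (710)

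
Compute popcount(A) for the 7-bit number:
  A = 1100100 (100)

1100100
1-bits at positions (from bit 0 = LSB): 2, 5, 6
Count = 3

Answer: 3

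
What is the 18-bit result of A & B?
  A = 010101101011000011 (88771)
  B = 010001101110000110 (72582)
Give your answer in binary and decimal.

Apply & to each column (1 only where both bits are 1):
  010101101011000011
& 010001101110000110
--------------------
  010001101010000010

Answer: 010001101010000010 (72322)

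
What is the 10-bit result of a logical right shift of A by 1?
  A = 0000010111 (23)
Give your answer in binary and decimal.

Logical shift right by 1: drop the bottom 1 bit(s), prepend 1 zero(s) on the left.
  0000010111  ->  keep [000001011], discard [1], prepend 0
= 0000001011

Answer: 0000001011 (11)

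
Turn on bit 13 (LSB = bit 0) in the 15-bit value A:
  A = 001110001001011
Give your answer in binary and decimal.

Mask = 1 << 13 = 010000000000000
Bit 13 of A is 0, so OR-ing with the mask flips it to 1.
  001110001001011
| 010000000000000
-----------------
  011110001001011

Answer: 011110001001011 (15435)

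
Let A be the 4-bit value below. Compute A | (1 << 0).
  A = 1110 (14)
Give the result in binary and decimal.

Mask = 1 << 0 = 0001
Bit 0 of A is 0, so OR-ing with the mask flips it to 1.
  1110
| 0001
------
  1111

Answer: 1111 (15)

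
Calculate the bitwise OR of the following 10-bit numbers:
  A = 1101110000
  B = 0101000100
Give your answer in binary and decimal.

Apply | to each column (1 where either bit is 1):
  1101110000
| 0101000100
------------
  1101110100

Answer: 1101110100 (884)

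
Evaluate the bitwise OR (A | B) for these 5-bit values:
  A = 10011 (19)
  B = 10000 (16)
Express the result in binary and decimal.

Apply | to each column (1 where either bit is 1):
  10011
| 10000
-------
  10011

Answer: 10011 (19)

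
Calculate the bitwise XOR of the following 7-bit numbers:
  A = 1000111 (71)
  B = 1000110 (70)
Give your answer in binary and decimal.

Apply ^ to each column (1 where bits differ):
  1000111
^ 1000110
---------
  0000001

Answer: 0000001 (1)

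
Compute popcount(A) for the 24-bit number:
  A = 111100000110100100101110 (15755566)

111100000110100100101110
1-bits at positions (from bit 0 = LSB): 1, 2, 3, 5, 8, 11, 13, 14, 20, 21, 22, 23
Count = 12

Answer: 12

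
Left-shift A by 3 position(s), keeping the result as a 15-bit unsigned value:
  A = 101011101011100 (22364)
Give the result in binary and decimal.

Shift left by 3: drop the top 3 bit(s), append 3 zero(s) on the right.
  101011101011100  ->  discard [101], keep [011101011100], append 000
= 011101011100000

Answer: 011101011100000 (15072)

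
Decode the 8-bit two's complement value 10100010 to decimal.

MSB is 1, so the value is negative. Find the magnitude:
1. Invert bits:  01011101
2. Add 1:        01011110  = 94
3. Apply sign:   -94

Answer: -94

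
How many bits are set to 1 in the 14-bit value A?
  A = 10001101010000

10001101010000
1-bits at positions (from bit 0 = LSB): 4, 6, 8, 9, 13
Count = 5

Answer: 5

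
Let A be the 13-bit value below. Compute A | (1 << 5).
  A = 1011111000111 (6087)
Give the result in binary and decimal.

Mask = 1 << 5 = 0000000100000
Bit 5 of A is 0, so OR-ing with the mask flips it to 1.
  1011111000111
| 0000000100000
---------------
  1011111100111

Answer: 1011111100111 (6119)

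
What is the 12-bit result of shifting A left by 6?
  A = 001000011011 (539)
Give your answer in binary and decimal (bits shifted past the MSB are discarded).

Shift left by 6: drop the top 6 bit(s), append 6 zero(s) on the right.
  001000011011  ->  discard [001000], keep [011011], append 000000
= 011011000000

Answer: 011011000000 (1728)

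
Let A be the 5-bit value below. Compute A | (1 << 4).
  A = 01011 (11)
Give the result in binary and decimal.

Mask = 1 << 4 = 10000
Bit 4 of A is 0, so OR-ing with the mask flips it to 1.
  01011
| 10000
-------
  11011

Answer: 11011 (27)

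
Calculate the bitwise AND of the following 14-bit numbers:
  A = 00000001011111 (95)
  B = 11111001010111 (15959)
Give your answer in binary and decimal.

Apply & to each column (1 only where both bits are 1):
  00000001011111
& 11111001010111
----------------
  00000001010111

Answer: 00000001010111 (87)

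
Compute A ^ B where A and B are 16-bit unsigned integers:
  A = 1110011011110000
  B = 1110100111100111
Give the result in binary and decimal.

Apply ^ to each column (1 where bits differ):
  1110011011110000
^ 1110100111100111
------------------
  0000111100010111

Answer: 0000111100010111 (3863)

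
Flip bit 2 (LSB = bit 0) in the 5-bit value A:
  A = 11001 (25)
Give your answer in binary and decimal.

Mask = 1 << 2 = 00100
Bit 2 of A is 0; XOR with the mask flips it to 1.
  11001
^ 00100
-------
  11101

Answer: 11101 (29)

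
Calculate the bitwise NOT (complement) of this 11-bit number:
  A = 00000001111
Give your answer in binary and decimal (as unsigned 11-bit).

Flip each bit (0->1, 1->0):
  00000001111
  11111110000

Answer: 11111110000 (2032)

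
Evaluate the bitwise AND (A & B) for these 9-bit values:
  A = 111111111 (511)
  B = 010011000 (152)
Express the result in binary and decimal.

Apply & to each column (1 only where both bits are 1):
  111111111
& 010011000
-----------
  010011000

Answer: 010011000 (152)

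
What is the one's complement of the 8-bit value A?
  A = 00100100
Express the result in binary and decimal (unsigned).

Flip each bit (0->1, 1->0):
  00100100
  11011011

Answer: 11011011 (219)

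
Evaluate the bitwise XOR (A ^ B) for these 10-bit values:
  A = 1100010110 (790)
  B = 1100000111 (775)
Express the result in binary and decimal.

Apply ^ to each column (1 where bits differ):
  1100010110
^ 1100000111
------------
  0000010001

Answer: 0000010001 (17)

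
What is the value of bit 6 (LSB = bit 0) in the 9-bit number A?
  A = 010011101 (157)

Bit 6 is the 7th from the right.
  010011101
    ^
That bit is 0.

Answer: 0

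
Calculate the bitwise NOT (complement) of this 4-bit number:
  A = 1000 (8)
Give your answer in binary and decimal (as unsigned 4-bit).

Flip each bit (0->1, 1->0):
  1000
  0111

Answer: 0111 (7)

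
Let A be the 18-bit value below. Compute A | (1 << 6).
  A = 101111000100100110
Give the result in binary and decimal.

Mask = 1 << 6 = 000000000001000000
Bit 6 of A is 0, so OR-ing with the mask flips it to 1.
  101111000100100110
| 000000000001000000
--------------------
  101111000101100110

Answer: 101111000101100110 (192870)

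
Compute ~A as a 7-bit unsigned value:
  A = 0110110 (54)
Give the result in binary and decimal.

Flip each bit (0->1, 1->0):
  0110110
  1001001

Answer: 1001001 (73)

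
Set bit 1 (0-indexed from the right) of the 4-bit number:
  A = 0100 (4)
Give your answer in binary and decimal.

Mask = 1 << 1 = 0010
Bit 1 of A is 0, so OR-ing with the mask flips it to 1.
  0100
| 0010
------
  0110

Answer: 0110 (6)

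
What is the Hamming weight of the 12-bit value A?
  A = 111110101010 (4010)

111110101010
1-bits at positions (from bit 0 = LSB): 1, 3, 5, 7, 8, 9, 10, 11
Count = 8

Answer: 8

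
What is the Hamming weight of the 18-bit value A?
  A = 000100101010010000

000100101010010000
1-bits at positions (from bit 0 = LSB): 4, 7, 9, 11, 14
Count = 5

Answer: 5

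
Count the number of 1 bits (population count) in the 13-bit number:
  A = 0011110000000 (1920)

0011110000000
1-bits at positions (from bit 0 = LSB): 7, 8, 9, 10
Count = 4

Answer: 4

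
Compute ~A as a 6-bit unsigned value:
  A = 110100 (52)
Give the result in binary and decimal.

Flip each bit (0->1, 1->0):
  110100
  001011

Answer: 001011 (11)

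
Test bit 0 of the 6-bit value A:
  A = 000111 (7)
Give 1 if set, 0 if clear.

Bit 0 is the 1st from the right.
  000111
       ^
That bit is 1.

Answer: 1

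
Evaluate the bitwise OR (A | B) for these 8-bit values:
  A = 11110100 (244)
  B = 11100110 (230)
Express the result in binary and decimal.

Apply | to each column (1 where either bit is 1):
  11110100
| 11100110
----------
  11110110

Answer: 11110110 (246)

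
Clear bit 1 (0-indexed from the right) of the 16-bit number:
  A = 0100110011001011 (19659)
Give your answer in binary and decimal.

Mask = ~(1 << 1) = 1111111111111101
Bit 1 of A is 1, so AND-ing with the mask clears it to 0.
  0100110011001011
& 1111111111111101
------------------
  0100110011001001

Answer: 0100110011001001 (19657)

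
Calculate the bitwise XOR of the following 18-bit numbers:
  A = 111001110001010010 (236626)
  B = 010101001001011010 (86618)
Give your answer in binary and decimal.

Apply ^ to each column (1 where bits differ):
  111001110001010010
^ 010101001001011010
--------------------
  101100111000001000

Answer: 101100111000001000 (183816)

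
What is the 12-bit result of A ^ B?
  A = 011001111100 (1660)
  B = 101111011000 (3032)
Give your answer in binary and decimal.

Apply ^ to each column (1 where bits differ):
  011001111100
^ 101111011000
--------------
  110110100100

Answer: 110110100100 (3492)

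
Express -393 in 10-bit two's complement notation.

1. Binary of +393:  0110001001
2. Invert bits:     1001110110
3. Add 1:           1001110111

Answer: 1001110111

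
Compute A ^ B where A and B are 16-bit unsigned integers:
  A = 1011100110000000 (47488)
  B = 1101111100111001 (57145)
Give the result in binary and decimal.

Apply ^ to each column (1 where bits differ):
  1011100110000000
^ 1101111100111001
------------------
  0110011010111001

Answer: 0110011010111001 (26297)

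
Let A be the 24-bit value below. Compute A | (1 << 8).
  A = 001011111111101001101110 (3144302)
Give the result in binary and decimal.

Mask = 1 << 8 = 000000000000000100000000
Bit 8 of A is 0, so OR-ing with the mask flips it to 1.
  001011111111101001101110
| 000000000000000100000000
--------------------------
  001011111111101101101110

Answer: 001011111111101101101110 (3144558)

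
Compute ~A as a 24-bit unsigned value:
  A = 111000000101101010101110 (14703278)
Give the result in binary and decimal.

Flip each bit (0->1, 1->0):
  111000000101101010101110
  000111111010010101010001

Answer: 000111111010010101010001 (2073937)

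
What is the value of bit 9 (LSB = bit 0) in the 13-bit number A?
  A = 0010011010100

Bit 9 is the 10th from the right.
  0010011010100
     ^
That bit is 0.

Answer: 0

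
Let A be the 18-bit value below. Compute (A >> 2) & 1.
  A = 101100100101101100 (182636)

Bit 2 is the 3rd from the right.
  101100100101101100
                 ^
That bit is 1.

Answer: 1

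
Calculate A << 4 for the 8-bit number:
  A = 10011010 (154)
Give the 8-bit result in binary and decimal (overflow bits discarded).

Shift left by 4: drop the top 4 bit(s), append 4 zero(s) on the right.
  10011010  ->  discard [1001], keep [1010], append 0000
= 10100000

Answer: 10100000 (160)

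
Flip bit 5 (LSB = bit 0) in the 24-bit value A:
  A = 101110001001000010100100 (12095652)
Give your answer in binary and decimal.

Mask = 1 << 5 = 000000000000000000100000
Bit 5 of A is 1; XOR with the mask flips it to 0.
  101110001001000010100100
^ 000000000000000000100000
--------------------------
  101110001001000010000100

Answer: 101110001001000010000100 (12095620)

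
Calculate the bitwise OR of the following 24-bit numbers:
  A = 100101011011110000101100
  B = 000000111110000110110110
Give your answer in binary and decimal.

Apply | to each column (1 where either bit is 1):
  100101011011110000101100
| 000000111110000110110110
--------------------------
  100101111111110110111110

Answer: 100101111111110110111110 (9960894)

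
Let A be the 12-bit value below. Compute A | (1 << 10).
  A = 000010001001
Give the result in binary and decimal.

Mask = 1 << 10 = 010000000000
Bit 10 of A is 0, so OR-ing with the mask flips it to 1.
  000010001001
| 010000000000
--------------
  010010001001

Answer: 010010001001 (1161)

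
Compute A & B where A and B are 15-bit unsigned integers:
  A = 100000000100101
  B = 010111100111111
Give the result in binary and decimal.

Apply & to each column (1 only where both bits are 1):
  100000000100101
& 010111100111111
-----------------
  000000000100101

Answer: 000000000100101 (37)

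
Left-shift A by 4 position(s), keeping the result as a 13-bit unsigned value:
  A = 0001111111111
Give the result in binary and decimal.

Shift left by 4: drop the top 4 bit(s), append 4 zero(s) on the right.
  0001111111111  ->  discard [0001], keep [111111111], append 0000
= 1111111110000

Answer: 1111111110000 (8176)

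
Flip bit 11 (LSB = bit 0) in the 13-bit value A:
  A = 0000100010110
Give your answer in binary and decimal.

Mask = 1 << 11 = 0100000000000
Bit 11 of A is 0; XOR with the mask flips it to 1.
  0000100010110
^ 0100000000000
---------------
  0100100010110

Answer: 0100100010110 (2326)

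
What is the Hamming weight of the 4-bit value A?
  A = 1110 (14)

1110
1-bits at positions (from bit 0 = LSB): 1, 2, 3
Count = 3

Answer: 3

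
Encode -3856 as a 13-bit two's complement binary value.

1. Binary of +3856:  0111100010000
2. Invert bits:     1000011101111
3. Add 1:           1000011110000

Answer: 1000011110000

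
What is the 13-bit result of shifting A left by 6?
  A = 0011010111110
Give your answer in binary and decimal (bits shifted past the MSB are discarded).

Shift left by 6: drop the top 6 bit(s), append 6 zero(s) on the right.
  0011010111110  ->  discard [001101], keep [0111110], append 000000
= 0111110000000

Answer: 0111110000000 (3968)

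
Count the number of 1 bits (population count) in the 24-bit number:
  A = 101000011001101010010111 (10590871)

101000011001101010010111
1-bits at positions (from bit 0 = LSB): 0, 1, 2, 4, 7, 9, 11, 12, 15, 16, 21, 23
Count = 12

Answer: 12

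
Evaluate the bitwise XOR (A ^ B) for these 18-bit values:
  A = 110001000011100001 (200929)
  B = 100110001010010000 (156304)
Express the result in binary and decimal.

Apply ^ to each column (1 where bits differ):
  110001000011100001
^ 100110001010010000
--------------------
  010111001001110001

Answer: 010111001001110001 (94833)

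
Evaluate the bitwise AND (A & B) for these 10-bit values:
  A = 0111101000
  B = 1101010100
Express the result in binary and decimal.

Apply & to each column (1 only where both bits are 1):
  0111101000
& 1101010100
------------
  0101000000

Answer: 0101000000 (320)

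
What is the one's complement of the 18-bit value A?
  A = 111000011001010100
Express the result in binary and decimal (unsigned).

Flip each bit (0->1, 1->0):
  111000011001010100
  000111100110101011

Answer: 000111100110101011 (31147)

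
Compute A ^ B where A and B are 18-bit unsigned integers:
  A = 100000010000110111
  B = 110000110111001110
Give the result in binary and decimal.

Apply ^ to each column (1 where bits differ):
  100000010000110111
^ 110000110111001110
--------------------
  010000100111111001

Answer: 010000100111111001 (68089)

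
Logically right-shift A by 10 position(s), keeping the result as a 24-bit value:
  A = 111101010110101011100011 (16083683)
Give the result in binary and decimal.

Logical shift right by 10: drop the bottom 10 bit(s), prepend 10 zero(s) on the left.
  111101010110101011100011  ->  keep [11110101011010], discard [1011100011], prepend 0000000000
= 000000000011110101011010

Answer: 000000000011110101011010 (15706)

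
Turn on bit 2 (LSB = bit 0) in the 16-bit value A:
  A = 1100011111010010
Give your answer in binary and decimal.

Mask = 1 << 2 = 0000000000000100
Bit 2 of A is 0, so OR-ing with the mask flips it to 1.
  1100011111010010
| 0000000000000100
------------------
  1100011111010110

Answer: 1100011111010110 (51158)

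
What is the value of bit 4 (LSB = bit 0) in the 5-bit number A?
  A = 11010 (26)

Bit 4 is the 5th from the right.
  11010
  ^
That bit is 1.

Answer: 1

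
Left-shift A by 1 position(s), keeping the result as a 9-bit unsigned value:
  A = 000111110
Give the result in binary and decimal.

Shift left by 1: drop the top 1 bit(s), append 1 zero(s) on the right.
  000111110  ->  discard [0], keep [00111110], append 0
= 001111100

Answer: 001111100 (124)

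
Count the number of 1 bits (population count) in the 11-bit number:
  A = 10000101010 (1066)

10000101010
1-bits at positions (from bit 0 = LSB): 1, 3, 5, 10
Count = 4

Answer: 4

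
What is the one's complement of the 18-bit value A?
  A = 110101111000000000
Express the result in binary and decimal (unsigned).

Flip each bit (0->1, 1->0):
  110101111000000000
  001010000111111111

Answer: 001010000111111111 (41471)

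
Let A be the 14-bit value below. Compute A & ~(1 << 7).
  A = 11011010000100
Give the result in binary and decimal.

Mask = ~(1 << 7) = 11111101111111
Bit 7 of A is 1, so AND-ing with the mask clears it to 0.
  11011010000100
& 11111101111111
----------------
  11011000000100

Answer: 11011000000100 (13828)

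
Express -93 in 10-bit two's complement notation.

1. Binary of +93:  0001011101
2. Invert bits:     1110100010
3. Add 1:           1110100011

Answer: 1110100011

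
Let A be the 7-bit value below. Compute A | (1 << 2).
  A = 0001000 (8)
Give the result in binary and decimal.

Mask = 1 << 2 = 0000100
Bit 2 of A is 0, so OR-ing with the mask flips it to 1.
  0001000
| 0000100
---------
  0001100

Answer: 0001100 (12)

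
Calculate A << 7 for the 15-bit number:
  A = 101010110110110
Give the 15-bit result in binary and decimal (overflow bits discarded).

Shift left by 7: drop the top 7 bit(s), append 7 zero(s) on the right.
  101010110110110  ->  discard [1010101], keep [10110110], append 0000000
= 101101100000000

Answer: 101101100000000 (23296)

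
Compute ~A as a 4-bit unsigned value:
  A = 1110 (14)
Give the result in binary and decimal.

Flip each bit (0->1, 1->0):
  1110
  0001

Answer: 0001 (1)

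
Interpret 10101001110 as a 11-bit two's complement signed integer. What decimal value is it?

MSB is 1, so the value is negative. Find the magnitude:
1. Invert bits:  01010110001
2. Add 1:        01010110010  = 690
3. Apply sign:   -690

Answer: -690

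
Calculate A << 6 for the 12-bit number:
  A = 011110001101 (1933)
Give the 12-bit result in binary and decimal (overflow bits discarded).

Shift left by 6: drop the top 6 bit(s), append 6 zero(s) on the right.
  011110001101  ->  discard [011110], keep [001101], append 000000
= 001101000000

Answer: 001101000000 (832)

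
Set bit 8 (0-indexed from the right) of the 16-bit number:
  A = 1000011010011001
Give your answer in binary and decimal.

Mask = 1 << 8 = 0000000100000000
Bit 8 of A is 0, so OR-ing with the mask flips it to 1.
  1000011010011001
| 0000000100000000
------------------
  1000011110011001

Answer: 1000011110011001 (34713)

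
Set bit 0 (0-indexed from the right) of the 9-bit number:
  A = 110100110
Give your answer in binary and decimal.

Mask = 1 << 0 = 000000001
Bit 0 of A is 0, so OR-ing with the mask flips it to 1.
  110100110
| 000000001
-----------
  110100111

Answer: 110100111 (423)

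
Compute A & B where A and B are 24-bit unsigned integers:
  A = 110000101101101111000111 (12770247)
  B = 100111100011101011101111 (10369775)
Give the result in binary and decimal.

Apply & to each column (1 only where both bits are 1):
  110000101101101111000111
& 100111100011101011101111
--------------------------
  100000100001101011000111

Answer: 100000100001101011000111 (8526535)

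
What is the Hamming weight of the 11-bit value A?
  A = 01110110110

01110110110
1-bits at positions (from bit 0 = LSB): 1, 2, 4, 5, 7, 8, 9
Count = 7

Answer: 7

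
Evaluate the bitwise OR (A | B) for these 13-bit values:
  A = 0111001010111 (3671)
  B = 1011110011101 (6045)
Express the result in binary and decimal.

Apply | to each column (1 where either bit is 1):
  0111001010111
| 1011110011101
---------------
  1111111011111

Answer: 1111111011111 (8159)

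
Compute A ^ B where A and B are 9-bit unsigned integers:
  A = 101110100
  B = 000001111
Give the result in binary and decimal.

Apply ^ to each column (1 where bits differ):
  101110100
^ 000001111
-----------
  101111011

Answer: 101111011 (379)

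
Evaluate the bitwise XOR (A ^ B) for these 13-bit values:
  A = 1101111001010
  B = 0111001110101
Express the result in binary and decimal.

Apply ^ to each column (1 where bits differ):
  1101111001010
^ 0111001110101
---------------
  1010110111111

Answer: 1010110111111 (5567)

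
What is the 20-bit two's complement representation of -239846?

1. Binary of +239846:  00111010100011100110
2. Invert bits:     11000101011100011001
3. Add 1:           11000101011100011010

Answer: 11000101011100011010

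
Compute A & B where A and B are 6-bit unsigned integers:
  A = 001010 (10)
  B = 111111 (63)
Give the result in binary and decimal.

Apply & to each column (1 only where both bits are 1):
  001010
& 111111
--------
  001010

Answer: 001010 (10)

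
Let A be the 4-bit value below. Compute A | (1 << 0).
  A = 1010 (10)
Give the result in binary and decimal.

Mask = 1 << 0 = 0001
Bit 0 of A is 0, so OR-ing with the mask flips it to 1.
  1010
| 0001
------
  1011

Answer: 1011 (11)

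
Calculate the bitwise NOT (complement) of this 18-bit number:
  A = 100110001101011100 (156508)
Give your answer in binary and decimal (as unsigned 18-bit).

Flip each bit (0->1, 1->0):
  100110001101011100
  011001110010100011

Answer: 011001110010100011 (105635)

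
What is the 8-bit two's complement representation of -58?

1. Binary of +58:  00111010
2. Invert bits:     11000101
3. Add 1:           11000110

Answer: 11000110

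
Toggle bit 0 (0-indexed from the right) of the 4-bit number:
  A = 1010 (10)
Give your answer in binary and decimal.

Mask = 1 << 0 = 0001
Bit 0 of A is 0; XOR with the mask flips it to 1.
  1010
^ 0001
------
  1011

Answer: 1011 (11)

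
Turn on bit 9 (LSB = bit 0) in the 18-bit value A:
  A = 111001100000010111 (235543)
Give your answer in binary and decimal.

Mask = 1 << 9 = 000000001000000000
Bit 9 of A is 0, so OR-ing with the mask flips it to 1.
  111001100000010111
| 000000001000000000
--------------------
  111001101000010111

Answer: 111001101000010111 (236055)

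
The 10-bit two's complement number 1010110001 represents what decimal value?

MSB is 1, so the value is negative. Find the magnitude:
1. Invert bits:  0101001110
2. Add 1:        0101001111  = 335
3. Apply sign:   -335

Answer: -335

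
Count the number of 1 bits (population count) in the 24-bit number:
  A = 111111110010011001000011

111111110010011001000011
1-bits at positions (from bit 0 = LSB): 0, 1, 6, 9, 10, 13, 16, 17, 18, 19, 20, 21, 22, 23
Count = 14

Answer: 14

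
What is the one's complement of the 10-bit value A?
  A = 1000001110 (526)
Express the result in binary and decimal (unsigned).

Flip each bit (0->1, 1->0):
  1000001110
  0111110001

Answer: 0111110001 (497)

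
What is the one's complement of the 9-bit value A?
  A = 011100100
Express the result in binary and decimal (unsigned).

Flip each bit (0->1, 1->0):
  011100100
  100011011

Answer: 100011011 (283)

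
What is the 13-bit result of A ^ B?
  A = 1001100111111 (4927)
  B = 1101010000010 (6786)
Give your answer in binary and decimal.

Apply ^ to each column (1 where bits differ):
  1001100111111
^ 1101010000010
---------------
  0100110111101

Answer: 0100110111101 (2493)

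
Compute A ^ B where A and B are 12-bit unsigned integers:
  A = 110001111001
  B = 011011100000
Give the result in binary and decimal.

Apply ^ to each column (1 where bits differ):
  110001111001
^ 011011100000
--------------
  101010011001

Answer: 101010011001 (2713)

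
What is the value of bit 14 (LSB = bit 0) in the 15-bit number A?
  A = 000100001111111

Bit 14 is the 15th from the right.
  000100001111111
  ^
That bit is 0.

Answer: 0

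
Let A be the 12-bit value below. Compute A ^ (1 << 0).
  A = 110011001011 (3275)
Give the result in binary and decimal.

Mask = 1 << 0 = 000000000001
Bit 0 of A is 1; XOR with the mask flips it to 0.
  110011001011
^ 000000000001
--------------
  110011001010

Answer: 110011001010 (3274)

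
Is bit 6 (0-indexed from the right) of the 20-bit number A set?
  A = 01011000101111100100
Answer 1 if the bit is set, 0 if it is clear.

Bit 6 is the 7th from the right.
  01011000101111100100
               ^
That bit is 1.

Answer: 1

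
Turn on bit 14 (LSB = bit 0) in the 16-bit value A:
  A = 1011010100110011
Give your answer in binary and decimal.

Mask = 1 << 14 = 0100000000000000
Bit 14 of A is 0, so OR-ing with the mask flips it to 1.
  1011010100110011
| 0100000000000000
------------------
  1111010100110011

Answer: 1111010100110011 (62771)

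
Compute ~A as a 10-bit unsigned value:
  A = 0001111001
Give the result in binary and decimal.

Flip each bit (0->1, 1->0):
  0001111001
  1110000110

Answer: 1110000110 (902)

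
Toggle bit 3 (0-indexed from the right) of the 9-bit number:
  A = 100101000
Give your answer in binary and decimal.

Mask = 1 << 3 = 000001000
Bit 3 of A is 1; XOR with the mask flips it to 0.
  100101000
^ 000001000
-----------
  100100000

Answer: 100100000 (288)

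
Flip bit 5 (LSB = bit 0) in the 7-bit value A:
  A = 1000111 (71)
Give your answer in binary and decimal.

Mask = 1 << 5 = 0100000
Bit 5 of A is 0; XOR with the mask flips it to 1.
  1000111
^ 0100000
---------
  1100111

Answer: 1100111 (103)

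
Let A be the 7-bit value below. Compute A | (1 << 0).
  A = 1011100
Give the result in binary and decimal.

Mask = 1 << 0 = 0000001
Bit 0 of A is 0, so OR-ing with the mask flips it to 1.
  1011100
| 0000001
---------
  1011101

Answer: 1011101 (93)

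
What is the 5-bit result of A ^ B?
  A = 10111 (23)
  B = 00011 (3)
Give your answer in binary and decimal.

Apply ^ to each column (1 where bits differ):
  10111
^ 00011
-------
  10100

Answer: 10100 (20)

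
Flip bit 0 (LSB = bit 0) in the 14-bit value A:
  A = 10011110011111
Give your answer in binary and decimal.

Mask = 1 << 0 = 00000000000001
Bit 0 of A is 1; XOR with the mask flips it to 0.
  10011110011111
^ 00000000000001
----------------
  10011110011110

Answer: 10011110011110 (10142)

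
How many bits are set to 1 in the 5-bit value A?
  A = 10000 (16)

10000
1-bits at positions (from bit 0 = LSB): 4
Count = 1

Answer: 1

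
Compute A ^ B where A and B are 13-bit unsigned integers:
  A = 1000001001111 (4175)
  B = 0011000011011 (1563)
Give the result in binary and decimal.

Apply ^ to each column (1 where bits differ):
  1000001001111
^ 0011000011011
---------------
  1011001010100

Answer: 1011001010100 (5716)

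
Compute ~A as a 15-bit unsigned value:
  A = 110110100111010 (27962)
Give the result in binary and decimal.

Flip each bit (0->1, 1->0):
  110110100111010
  001001011000101

Answer: 001001011000101 (4805)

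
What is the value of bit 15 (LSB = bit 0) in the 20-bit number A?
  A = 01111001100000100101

Bit 15 is the 16th from the right.
  01111001100000100101
      ^
That bit is 1.

Answer: 1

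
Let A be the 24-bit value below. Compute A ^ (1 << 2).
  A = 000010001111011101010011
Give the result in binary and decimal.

Mask = 1 << 2 = 000000000000000000000100
Bit 2 of A is 0; XOR with the mask flips it to 1.
  000010001111011101010011
^ 000000000000000000000100
--------------------------
  000010001111011101010111

Answer: 000010001111011101010111 (587607)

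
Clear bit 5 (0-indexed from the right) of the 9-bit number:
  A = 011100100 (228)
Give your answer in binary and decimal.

Mask = ~(1 << 5) = 111011111
Bit 5 of A is 1, so AND-ing with the mask clears it to 0.
  011100100
& 111011111
-----------
  011000100

Answer: 011000100 (196)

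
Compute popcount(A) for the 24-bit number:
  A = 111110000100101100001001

111110000100101100001001
1-bits at positions (from bit 0 = LSB): 0, 3, 8, 9, 11, 14, 19, 20, 21, 22, 23
Count = 11

Answer: 11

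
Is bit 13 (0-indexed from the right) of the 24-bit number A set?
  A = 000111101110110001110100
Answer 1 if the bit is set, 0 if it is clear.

Bit 13 is the 14th from the right.
  000111101110110001110100
            ^
That bit is 1.

Answer: 1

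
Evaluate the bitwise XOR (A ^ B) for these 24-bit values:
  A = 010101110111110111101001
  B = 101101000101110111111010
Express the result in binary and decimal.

Apply ^ to each column (1 where bits differ):
  010101110111110111101001
^ 101101000101110111111010
--------------------------
  111000110010000000010011

Answer: 111000110010000000010011 (14884883)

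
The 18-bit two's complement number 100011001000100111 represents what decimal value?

MSB is 1, so the value is negative. Find the magnitude:
1. Invert bits:  011100110111011000
2. Add 1:        011100110111011001  = 118233
3. Apply sign:   -118233

Answer: -118233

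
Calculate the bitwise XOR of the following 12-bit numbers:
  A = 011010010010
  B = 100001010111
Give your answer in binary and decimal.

Apply ^ to each column (1 where bits differ):
  011010010010
^ 100001010111
--------------
  111011000101

Answer: 111011000101 (3781)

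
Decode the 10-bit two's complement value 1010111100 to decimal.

MSB is 1, so the value is negative. Find the magnitude:
1. Invert bits:  0101000011
2. Add 1:        0101000100  = 324
3. Apply sign:   -324

Answer: -324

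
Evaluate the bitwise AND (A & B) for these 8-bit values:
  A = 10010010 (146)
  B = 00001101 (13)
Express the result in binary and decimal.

Apply & to each column (1 only where both bits are 1):
  10010010
& 00001101
----------
  00000000

Answer: 00000000 (0)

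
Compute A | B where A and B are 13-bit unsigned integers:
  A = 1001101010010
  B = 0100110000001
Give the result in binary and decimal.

Apply | to each column (1 where either bit is 1):
  1001101010010
| 0100110000001
---------------
  1101111010011

Answer: 1101111010011 (7123)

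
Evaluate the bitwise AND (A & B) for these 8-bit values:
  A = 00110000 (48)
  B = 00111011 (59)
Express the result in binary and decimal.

Apply & to each column (1 only where both bits are 1):
  00110000
& 00111011
----------
  00110000

Answer: 00110000 (48)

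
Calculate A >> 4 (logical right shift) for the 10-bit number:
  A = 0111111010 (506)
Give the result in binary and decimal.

Logical shift right by 4: drop the bottom 4 bit(s), prepend 4 zero(s) on the left.
  0111111010  ->  keep [011111], discard [1010], prepend 0000
= 0000011111

Answer: 0000011111 (31)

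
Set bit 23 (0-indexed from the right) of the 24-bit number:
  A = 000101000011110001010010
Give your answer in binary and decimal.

Mask = 1 << 23 = 100000000000000000000000
Bit 23 of A is 0, so OR-ing with the mask flips it to 1.
  000101000011110001010010
| 100000000000000000000000
--------------------------
  100101000011110001010010

Answer: 100101000011110001010010 (9714770)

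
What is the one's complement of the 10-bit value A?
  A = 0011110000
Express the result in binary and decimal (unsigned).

Flip each bit (0->1, 1->0):
  0011110000
  1100001111

Answer: 1100001111 (783)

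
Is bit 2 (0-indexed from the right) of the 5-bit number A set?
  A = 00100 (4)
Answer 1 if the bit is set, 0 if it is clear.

Bit 2 is the 3rd from the right.
  00100
    ^
That bit is 1.

Answer: 1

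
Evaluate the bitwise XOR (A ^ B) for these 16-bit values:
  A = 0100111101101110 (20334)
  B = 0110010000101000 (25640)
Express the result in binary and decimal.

Apply ^ to each column (1 where bits differ):
  0100111101101110
^ 0110010000101000
------------------
  0010101101000110

Answer: 0010101101000110 (11078)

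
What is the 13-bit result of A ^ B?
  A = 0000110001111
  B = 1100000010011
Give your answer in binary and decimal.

Apply ^ to each column (1 where bits differ):
  0000110001111
^ 1100000010011
---------------
  1100110011100

Answer: 1100110011100 (6556)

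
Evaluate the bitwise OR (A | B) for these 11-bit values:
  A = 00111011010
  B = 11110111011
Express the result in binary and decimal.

Apply | to each column (1 where either bit is 1):
  00111011010
| 11110111011
-------------
  11111111011

Answer: 11111111011 (2043)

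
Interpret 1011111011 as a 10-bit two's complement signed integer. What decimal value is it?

MSB is 1, so the value is negative. Find the magnitude:
1. Invert bits:  0100000100
2. Add 1:        0100000101  = 261
3. Apply sign:   -261

Answer: -261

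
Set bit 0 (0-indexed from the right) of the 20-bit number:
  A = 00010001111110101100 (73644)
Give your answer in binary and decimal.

Mask = 1 << 0 = 00000000000000000001
Bit 0 of A is 0, so OR-ing with the mask flips it to 1.
  00010001111110101100
| 00000000000000000001
----------------------
  00010001111110101101

Answer: 00010001111110101101 (73645)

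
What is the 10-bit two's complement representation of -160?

1. Binary of +160:  0010100000
2. Invert bits:     1101011111
3. Add 1:           1101100000

Answer: 1101100000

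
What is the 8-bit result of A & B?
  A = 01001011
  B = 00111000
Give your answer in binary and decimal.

Apply & to each column (1 only where both bits are 1):
  01001011
& 00111000
----------
  00001000

Answer: 00001000 (8)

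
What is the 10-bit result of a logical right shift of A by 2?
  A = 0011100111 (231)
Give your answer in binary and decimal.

Logical shift right by 2: drop the bottom 2 bit(s), prepend 2 zero(s) on the left.
  0011100111  ->  keep [00111001], discard [11], prepend 00
= 0000111001

Answer: 0000111001 (57)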